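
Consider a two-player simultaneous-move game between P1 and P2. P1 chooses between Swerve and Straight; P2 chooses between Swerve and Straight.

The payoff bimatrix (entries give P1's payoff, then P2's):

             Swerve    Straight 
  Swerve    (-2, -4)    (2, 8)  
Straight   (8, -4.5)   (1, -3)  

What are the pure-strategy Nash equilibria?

(Swerve, Straight)

(Swerve, Swerve): P1 prefers Straight (8 > -2); P2 prefers Straight (8 > -4) — not an equilibrium.
(Swerve, Straight): P1 gets 2 ≥ 1 from Straight, and P2 gets 8 ≥ -4 from Swerve — Nash equilibrium.
(Straight, Swerve): P2 prefers Straight (-3 > -4.5) — not an equilibrium.
(Straight, Straight): P1 prefers Swerve (2 > 1) — not an equilibrium.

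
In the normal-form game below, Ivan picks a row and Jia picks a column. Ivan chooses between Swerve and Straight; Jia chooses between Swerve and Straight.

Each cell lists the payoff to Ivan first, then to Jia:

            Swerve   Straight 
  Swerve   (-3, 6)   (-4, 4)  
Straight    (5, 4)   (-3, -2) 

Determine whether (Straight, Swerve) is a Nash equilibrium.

At (Straight, Swerve), Ivan earns 5; switching to Swerve would give -3, so Ivan has no profitable deviation.
Jia earns 4; switching to Straight would give -2, so Jia has no profitable deviation.
Neither player can gain by a unilateral deviation, so this profile is a Nash equilibrium.

Yes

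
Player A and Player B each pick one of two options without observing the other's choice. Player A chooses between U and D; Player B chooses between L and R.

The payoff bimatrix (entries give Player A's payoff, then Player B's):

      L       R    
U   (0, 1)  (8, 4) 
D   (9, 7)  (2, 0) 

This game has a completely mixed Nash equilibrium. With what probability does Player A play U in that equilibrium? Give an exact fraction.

Let p be the probability that Player A plays U. In a completely mixed equilibrium, Player B must be indifferent between L and R.
Player B's expected payoff from L is p + 7(1−p); from R it is 4p.
Setting these equal: −6p + 7 = 4p, so p = 7/10.

7/10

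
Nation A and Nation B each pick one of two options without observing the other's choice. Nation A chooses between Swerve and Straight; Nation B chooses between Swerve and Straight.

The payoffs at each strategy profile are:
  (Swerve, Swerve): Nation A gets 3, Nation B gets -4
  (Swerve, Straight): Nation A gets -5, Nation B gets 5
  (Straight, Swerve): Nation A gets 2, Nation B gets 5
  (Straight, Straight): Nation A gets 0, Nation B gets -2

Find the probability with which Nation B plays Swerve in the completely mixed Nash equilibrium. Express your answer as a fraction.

Let y be the probability that Nation B plays Swerve. In a completely mixed equilibrium, Nation A must be indifferent between Swerve and Straight.
Nation A's expected payoff from Swerve is 3y − 5(1−y); from Straight it is 2y.
Setting these equal: 8y − 5 = 2y, so y = 5/6.

5/6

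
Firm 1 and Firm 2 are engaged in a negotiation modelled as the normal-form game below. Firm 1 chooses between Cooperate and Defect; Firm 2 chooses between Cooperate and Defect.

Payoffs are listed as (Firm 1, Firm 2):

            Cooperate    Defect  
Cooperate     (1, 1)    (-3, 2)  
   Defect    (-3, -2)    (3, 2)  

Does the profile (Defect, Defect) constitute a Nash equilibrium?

Yes

At (Defect, Defect), Firm 1 earns 3; switching to Cooperate would give -3, so Firm 1 has no profitable deviation.
Firm 2 earns 2; switching to Cooperate would give -2, so Firm 2 has no profitable deviation.
Neither player can gain by a unilateral deviation, so this profile is a Nash equilibrium.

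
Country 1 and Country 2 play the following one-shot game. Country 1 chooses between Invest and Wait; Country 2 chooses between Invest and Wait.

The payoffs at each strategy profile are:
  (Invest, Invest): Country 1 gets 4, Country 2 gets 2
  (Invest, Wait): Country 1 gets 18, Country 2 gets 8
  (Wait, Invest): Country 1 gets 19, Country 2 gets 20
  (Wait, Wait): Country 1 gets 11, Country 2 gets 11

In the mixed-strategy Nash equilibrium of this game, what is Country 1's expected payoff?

149/11

First find q, the probability Country 2 plays Invest, from Country 1's indifference between Invest and Wait: 4q + 18(1−q) = 19q + 11(1−q), giving q = 7/22.
Since Country 1 is indifferent in equilibrium, Country 1's expected payoff equals the payoff from either row against (7/22, 15/22). Using Invest: 4(7/22) + 18(15/22) = 149/11.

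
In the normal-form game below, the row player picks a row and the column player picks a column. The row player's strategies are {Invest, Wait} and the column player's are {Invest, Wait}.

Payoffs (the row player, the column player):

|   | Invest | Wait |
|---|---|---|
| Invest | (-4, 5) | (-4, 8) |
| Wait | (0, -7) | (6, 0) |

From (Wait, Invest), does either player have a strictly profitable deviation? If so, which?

The column player

The row player at (Wait, Invest) earns 0; deviating to Invest yields -4 — not better.
The column player earns -7; deviating to Wait yields 0 — a strict improvement.
Only the column player has a strictly profitable deviation.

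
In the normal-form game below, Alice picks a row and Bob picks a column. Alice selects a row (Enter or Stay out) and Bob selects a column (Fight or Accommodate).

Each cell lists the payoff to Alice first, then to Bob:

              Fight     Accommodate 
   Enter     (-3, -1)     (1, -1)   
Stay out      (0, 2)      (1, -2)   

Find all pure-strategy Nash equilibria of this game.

(Enter, Fight): Alice prefers Stay out (0 > -3) — not an equilibrium.
(Enter, Accommodate): Alice gets 1 ≥ 1 from Stay out, and Bob gets -1 ≥ -1 from Fight — Nash equilibrium.
(Stay out, Fight): Alice gets 0 ≥ -3 from Enter, and Bob gets 2 ≥ -2 from Accommodate — Nash equilibrium.
(Stay out, Accommodate): Bob prefers Fight (2 > -2) — not an equilibrium.

(Enter, Accommodate) and (Stay out, Fight)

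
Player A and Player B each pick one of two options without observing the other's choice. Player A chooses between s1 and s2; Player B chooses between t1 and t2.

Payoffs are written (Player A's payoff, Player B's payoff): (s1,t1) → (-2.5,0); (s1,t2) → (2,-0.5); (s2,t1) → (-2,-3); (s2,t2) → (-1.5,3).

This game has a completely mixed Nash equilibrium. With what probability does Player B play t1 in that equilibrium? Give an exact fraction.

7/8

Let c be the probability that Player B plays t1. In a completely mixed equilibrium, Player A must be indifferent between s1 and s2.
Player A's expected payoff from s1 is −2.5c + 2(1−c); from s2 it is −2c − 1.5(1−c).
Setting these equal: −4.5c + 2 = −0.5c − 1.5, so c = 7/8.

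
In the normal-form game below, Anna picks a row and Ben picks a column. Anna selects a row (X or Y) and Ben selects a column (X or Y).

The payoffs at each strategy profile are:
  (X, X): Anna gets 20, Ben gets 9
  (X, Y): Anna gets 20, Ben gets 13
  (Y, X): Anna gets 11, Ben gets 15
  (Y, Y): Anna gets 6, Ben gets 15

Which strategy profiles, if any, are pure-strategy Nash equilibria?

(X, Y)

(X, X): Ben prefers Y (13 > 9) — not an equilibrium.
(X, Y): Anna gets 20 ≥ 6 from Y, and Ben gets 13 ≥ 9 from X — Nash equilibrium.
(Y, X): Anna prefers X (20 > 11) — not an equilibrium.
(Y, Y): Anna prefers X (20 > 6) — not an equilibrium.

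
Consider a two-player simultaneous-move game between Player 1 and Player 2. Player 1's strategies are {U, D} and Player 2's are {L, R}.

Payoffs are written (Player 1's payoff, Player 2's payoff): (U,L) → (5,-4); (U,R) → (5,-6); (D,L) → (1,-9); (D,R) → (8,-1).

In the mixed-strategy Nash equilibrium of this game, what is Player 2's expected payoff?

-5

First find p, the probability Player 1 plays U, from Player 2's indifference between L and R: −4p − 9(1−p) = −6p − (1−p), giving p = 4/5.
Since Player 2 is indifferent in equilibrium, Player 2's expected payoff equals the payoff from either column against (4/5, 1/5). Using L: −4(4/5) − 9(1/5) = -5.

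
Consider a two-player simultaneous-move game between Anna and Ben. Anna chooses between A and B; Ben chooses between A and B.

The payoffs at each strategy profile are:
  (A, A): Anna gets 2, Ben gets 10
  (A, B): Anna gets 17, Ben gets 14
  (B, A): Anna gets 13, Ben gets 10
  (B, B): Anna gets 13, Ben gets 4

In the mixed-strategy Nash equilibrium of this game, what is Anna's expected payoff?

13

First find q, the probability Ben plays A, from Anna's indifference between A and B: 2q + 17(1−q) = 13q + 13(1−q), giving q = 4/15.
Since Anna is indifferent in equilibrium, Anna's expected payoff equals the payoff from either row against (4/15, 11/15). Using A: 2(4/15) + 17(11/15) = 13.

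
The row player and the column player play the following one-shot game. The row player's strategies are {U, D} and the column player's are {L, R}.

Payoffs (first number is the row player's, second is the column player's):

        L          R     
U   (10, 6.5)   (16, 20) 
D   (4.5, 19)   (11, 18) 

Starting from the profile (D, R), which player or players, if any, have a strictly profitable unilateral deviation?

The row player at (D, R) earns 11; deviating to U yields 16 — a strict improvement.
The column player earns 18; deviating to L yields 19 — a strict improvement.
Both the row player and the column player have strictly profitable deviations.

Both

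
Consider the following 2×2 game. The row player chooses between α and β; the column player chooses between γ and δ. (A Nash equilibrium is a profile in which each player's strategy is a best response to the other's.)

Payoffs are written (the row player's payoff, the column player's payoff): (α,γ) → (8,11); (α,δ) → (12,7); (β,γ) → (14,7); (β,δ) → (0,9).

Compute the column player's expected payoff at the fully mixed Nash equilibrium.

First find x, the probability the row player plays α, from the column player's indifference between γ and δ: 11x + 7(1−x) = 7x + 9(1−x), giving x = 1/3.
Since the column player is indifferent in equilibrium, the column player's expected payoff equals the payoff from either column against (1/3, 2/3). Using γ: 11(1/3) + 7(2/3) = 25/3.

25/3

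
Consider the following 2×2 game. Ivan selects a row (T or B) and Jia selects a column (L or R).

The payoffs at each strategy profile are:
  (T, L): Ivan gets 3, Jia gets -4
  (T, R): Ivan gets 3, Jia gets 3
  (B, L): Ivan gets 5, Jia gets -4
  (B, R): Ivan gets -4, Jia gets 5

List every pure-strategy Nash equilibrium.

(T, L): Ivan prefers B (5 > 3); Jia prefers R (3 > -4) — not an equilibrium.
(T, R): Ivan gets 3 ≥ -4 from B, and Jia gets 3 ≥ -4 from L — Nash equilibrium.
(B, L): Jia prefers R (5 > -4) — not an equilibrium.
(B, R): Ivan prefers T (3 > -4) — not an equilibrium.

(T, R)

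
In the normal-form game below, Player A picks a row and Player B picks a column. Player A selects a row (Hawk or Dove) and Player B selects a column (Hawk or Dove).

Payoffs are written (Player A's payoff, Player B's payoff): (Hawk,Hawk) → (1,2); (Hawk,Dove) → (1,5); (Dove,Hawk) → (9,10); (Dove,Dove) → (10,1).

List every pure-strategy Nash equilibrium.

(Dove, Hawk)

(Hawk, Hawk): Player A prefers Dove (9 > 1); Player B prefers Dove (5 > 2) — not an equilibrium.
(Hawk, Dove): Player A prefers Dove (10 > 1) — not an equilibrium.
(Dove, Hawk): Player A gets 9 ≥ 1 from Hawk, and Player B gets 10 ≥ 1 from Dove — Nash equilibrium.
(Dove, Dove): Player B prefers Hawk (10 > 1) — not an equilibrium.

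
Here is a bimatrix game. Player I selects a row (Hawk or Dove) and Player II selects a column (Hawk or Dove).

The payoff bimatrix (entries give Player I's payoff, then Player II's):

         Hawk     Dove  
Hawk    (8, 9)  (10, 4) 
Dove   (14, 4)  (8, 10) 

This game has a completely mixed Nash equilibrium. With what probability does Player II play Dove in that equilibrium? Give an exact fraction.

3/4

Let y be the probability that Player II plays Hawk. In a completely mixed equilibrium, Player I must be indifferent between Hawk and Dove.
Player I's expected payoff from Hawk is 8y + 10(1−y); from Dove it is 14y + 8(1−y).
Setting these equal: −2y + 10 = 6y + 8, so y = 1/4.
Therefore Player II plays Dove with probability 1 − 1/4 = 3/4.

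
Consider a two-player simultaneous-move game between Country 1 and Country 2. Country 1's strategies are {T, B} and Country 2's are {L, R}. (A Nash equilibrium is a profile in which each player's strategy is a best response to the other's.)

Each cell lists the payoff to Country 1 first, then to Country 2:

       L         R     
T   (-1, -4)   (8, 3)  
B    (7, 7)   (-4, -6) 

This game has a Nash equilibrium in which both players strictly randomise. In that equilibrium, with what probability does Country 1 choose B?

Let r be the probability that Country 1 plays T. In a completely mixed equilibrium, Country 2 must be indifferent between L and R.
Country 2's expected payoff from L is −4r + 7(1−r); from R it is 3r − 6(1−r).
Setting these equal: −11r + 7 = 9r − 6, so r = 13/20.
Therefore Country 1 plays B with probability 1 − 13/20 = 7/20.

7/20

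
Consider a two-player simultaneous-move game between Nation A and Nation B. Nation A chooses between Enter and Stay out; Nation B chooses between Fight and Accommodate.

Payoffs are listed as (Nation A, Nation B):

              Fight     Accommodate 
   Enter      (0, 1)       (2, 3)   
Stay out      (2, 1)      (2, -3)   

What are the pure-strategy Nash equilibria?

(Enter, Accommodate) and (Stay out, Fight)

(Enter, Fight): Nation A prefers Stay out (2 > 0); Nation B prefers Accommodate (3 > 1) — not an equilibrium.
(Enter, Accommodate): Nation A gets 2 ≥ 2 from Stay out, and Nation B gets 3 ≥ 1 from Fight — Nash equilibrium.
(Stay out, Fight): Nation A gets 2 ≥ 0 from Enter, and Nation B gets 1 ≥ -3 from Accommodate — Nash equilibrium.
(Stay out, Accommodate): Nation B prefers Fight (1 > -3) — not an equilibrium.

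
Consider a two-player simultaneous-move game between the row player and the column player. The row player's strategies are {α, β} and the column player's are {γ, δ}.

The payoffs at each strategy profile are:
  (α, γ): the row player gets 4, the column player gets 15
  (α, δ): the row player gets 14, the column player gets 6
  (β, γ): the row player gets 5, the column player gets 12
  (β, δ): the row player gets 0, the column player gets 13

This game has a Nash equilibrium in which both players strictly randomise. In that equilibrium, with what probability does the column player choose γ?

Let c be the probability that the column player plays γ. In a completely mixed equilibrium, the row player must be indifferent between α and β.
The row player's expected payoff from α is 4c + 14(1−c); from β it is 5c.
Setting these equal: −10c + 14 = 5c, so c = 14/15.

14/15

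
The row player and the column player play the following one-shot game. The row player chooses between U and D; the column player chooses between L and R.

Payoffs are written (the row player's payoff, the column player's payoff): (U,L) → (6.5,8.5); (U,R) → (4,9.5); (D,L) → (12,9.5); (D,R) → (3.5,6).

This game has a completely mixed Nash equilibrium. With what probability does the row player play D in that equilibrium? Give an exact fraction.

Let p be the probability that the row player plays U. In a completely mixed equilibrium, the column player must be indifferent between L and R.
The column player's expected payoff from L is 8.5p + 9.5(1−p); from R it is 9.5p + 6(1−p).
Setting these equal: −p + 9.5 = 3.5p + 6, so p = 7/9.
Therefore the row player plays D with probability 1 − 7/9 = 2/9.

2/9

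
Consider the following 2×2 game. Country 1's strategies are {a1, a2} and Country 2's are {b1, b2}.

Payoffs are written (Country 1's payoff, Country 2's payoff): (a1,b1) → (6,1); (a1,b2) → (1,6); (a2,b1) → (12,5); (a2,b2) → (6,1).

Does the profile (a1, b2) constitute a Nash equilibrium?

At (a1, b2), Country 1 earns 1; switching to a2 would give 6, so Country 1 would deviate.
Country 2 earns 6; switching to b1 would give 1, so Country 2 has no profitable deviation.
Since at least one player can profitably deviate, this is not a Nash equilibrium.

No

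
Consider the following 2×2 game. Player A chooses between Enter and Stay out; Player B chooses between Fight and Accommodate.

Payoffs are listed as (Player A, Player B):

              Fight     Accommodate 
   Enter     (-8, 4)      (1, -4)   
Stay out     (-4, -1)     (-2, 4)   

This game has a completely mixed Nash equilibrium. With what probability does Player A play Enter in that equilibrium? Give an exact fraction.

5/13

Let x be the probability that Player A plays Enter. In a completely mixed equilibrium, Player B must be indifferent between Fight and Accommodate.
Player B's expected payoff from Fight is 4x − (1−x); from Accommodate it is −4x + 4(1−x).
Setting these equal: 5x − 1 = −8x + 4, so x = 5/13.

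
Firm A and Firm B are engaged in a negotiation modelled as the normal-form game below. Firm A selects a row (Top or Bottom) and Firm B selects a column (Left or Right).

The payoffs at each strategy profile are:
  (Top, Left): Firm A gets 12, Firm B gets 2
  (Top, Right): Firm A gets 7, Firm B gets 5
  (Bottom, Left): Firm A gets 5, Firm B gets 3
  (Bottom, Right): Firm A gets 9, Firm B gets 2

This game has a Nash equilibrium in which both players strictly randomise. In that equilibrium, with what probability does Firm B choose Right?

7/9

Let y be the probability that Firm B plays Left. In a completely mixed equilibrium, Firm A must be indifferent between Top and Bottom.
Firm A's expected payoff from Top is 12y + 7(1−y); from Bottom it is 5y + 9(1−y).
Setting these equal: 5y + 7 = −4y + 9, so y = 2/9.
Therefore Firm B plays Right with probability 1 − 2/9 = 7/9.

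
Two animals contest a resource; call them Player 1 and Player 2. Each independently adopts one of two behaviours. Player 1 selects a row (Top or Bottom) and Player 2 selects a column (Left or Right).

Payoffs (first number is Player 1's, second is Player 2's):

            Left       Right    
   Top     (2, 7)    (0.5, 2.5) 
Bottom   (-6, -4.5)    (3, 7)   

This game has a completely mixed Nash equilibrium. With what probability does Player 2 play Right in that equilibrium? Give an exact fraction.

Let c be the probability that Player 2 plays Left. In a completely mixed equilibrium, Player 1 must be indifferent between Top and Bottom.
Player 1's expected payoff from Top is 2c + 0.5(1−c); from Bottom it is −6c + 3(1−c).
Setting these equal: 1.5c + 0.5 = −9c + 3, so c = 5/21.
Therefore Player 2 plays Right with probability 1 − 5/21 = 16/21.

16/21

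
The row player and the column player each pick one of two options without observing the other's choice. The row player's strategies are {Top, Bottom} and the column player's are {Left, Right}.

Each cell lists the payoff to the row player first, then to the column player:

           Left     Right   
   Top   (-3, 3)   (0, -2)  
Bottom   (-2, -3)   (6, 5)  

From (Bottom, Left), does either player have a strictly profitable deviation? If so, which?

The row player at (Bottom, Left) earns -2; deviating to Top yields -3 — not better.
The column player earns -3; deviating to Right yields 5 — a strict improvement.
Only the column player has a strictly profitable deviation.

The column player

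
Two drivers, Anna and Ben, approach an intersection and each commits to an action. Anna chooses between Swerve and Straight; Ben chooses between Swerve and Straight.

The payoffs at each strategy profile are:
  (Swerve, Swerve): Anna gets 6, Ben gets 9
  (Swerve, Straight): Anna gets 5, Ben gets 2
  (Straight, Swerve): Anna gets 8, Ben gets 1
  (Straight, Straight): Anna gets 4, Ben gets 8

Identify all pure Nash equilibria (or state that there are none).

(Swerve, Swerve): Anna prefers Straight (8 > 6) — not an equilibrium.
(Swerve, Straight): Ben prefers Swerve (9 > 2) — not an equilibrium.
(Straight, Swerve): Ben prefers Straight (8 > 1) — not an equilibrium.
(Straight, Straight): Anna prefers Swerve (5 > 4) — not an equilibrium.

none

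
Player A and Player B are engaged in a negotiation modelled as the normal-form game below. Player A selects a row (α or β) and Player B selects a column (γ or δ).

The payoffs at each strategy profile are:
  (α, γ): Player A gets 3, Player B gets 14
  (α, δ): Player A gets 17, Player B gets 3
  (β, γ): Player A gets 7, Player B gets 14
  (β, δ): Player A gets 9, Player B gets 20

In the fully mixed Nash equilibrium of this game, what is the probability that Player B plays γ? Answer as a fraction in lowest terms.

Let c be the probability that Player B plays γ. In a completely mixed equilibrium, Player A must be indifferent between α and β.
Player A's expected payoff from α is 3c + 17(1−c); from β it is 7c + 9(1−c).
Setting these equal: −14c + 17 = −2c + 9, so c = 2/3.

2/3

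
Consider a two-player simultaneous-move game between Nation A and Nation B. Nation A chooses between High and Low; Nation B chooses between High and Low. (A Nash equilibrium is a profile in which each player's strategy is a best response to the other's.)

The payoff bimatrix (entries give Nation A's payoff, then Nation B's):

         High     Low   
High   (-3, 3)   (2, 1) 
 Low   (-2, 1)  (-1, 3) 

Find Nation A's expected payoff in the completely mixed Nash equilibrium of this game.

First find q, the probability Nation B plays High, from Nation A's indifference between High and Low: −3q + 2(1−q) = −2q − (1−q), giving q = 3/4.
Since Nation A is indifferent in equilibrium, Nation A's expected payoff equals the payoff from either row against (3/4, 1/4). Using High: −3(3/4) + 2(1/4) = -7/4.

-7/4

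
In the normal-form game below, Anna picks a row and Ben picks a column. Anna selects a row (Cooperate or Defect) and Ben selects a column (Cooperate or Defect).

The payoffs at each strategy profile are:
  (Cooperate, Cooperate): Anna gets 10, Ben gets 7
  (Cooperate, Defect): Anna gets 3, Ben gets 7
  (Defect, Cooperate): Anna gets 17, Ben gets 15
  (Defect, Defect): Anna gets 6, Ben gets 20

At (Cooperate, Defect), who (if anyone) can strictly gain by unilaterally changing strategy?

Anna

Anna at (Cooperate, Defect) earns 3; deviating to Defect yields 6 — a strict improvement.
Ben earns 7; deviating to Cooperate yields 7 — not better.
Only Anna has a strictly profitable deviation.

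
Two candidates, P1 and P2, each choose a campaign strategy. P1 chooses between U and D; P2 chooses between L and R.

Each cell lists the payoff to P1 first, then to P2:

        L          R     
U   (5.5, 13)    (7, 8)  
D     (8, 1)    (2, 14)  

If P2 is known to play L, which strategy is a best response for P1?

D

Against L, P1 earns 5.5 from U and 8 from D.
So D is the best response.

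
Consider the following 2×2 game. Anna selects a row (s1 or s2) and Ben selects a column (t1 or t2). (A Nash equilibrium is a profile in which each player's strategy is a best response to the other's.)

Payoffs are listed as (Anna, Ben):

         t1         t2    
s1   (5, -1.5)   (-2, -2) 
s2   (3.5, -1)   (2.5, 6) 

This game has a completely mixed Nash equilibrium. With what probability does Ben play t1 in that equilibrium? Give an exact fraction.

3/4

Let c be the probability that Ben plays t1. In a completely mixed equilibrium, Anna must be indifferent between s1 and s2.
Anna's expected payoff from s1 is 5c − 2(1−c); from s2 it is 3.5c + 2.5(1−c).
Setting these equal: 7c − 2 = c + 2.5, so c = 3/4.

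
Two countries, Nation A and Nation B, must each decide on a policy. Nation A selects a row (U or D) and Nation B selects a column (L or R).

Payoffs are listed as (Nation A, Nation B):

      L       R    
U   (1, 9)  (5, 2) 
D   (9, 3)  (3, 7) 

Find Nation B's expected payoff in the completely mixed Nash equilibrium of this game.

57/11

First find p, the probability Nation A plays U, from Nation B's indifference between L and R: 9p + 3(1−p) = 2p + 7(1−p), giving p = 4/11.
Since Nation B is indifferent in equilibrium, Nation B's expected payoff equals the payoff from either column against (4/11, 7/11). Using L: 9(4/11) + 3(7/11) = 57/11.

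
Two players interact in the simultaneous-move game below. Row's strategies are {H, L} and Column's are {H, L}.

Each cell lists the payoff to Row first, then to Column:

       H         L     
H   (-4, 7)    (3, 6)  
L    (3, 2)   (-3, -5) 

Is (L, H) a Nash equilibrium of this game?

Yes

At (L, H), Row earns 3; switching to H would give -4, so Row has no profitable deviation.
Column earns 2; switching to L would give -5, so Column has no profitable deviation.
Neither player can gain by a unilateral deviation, so this profile is a Nash equilibrium.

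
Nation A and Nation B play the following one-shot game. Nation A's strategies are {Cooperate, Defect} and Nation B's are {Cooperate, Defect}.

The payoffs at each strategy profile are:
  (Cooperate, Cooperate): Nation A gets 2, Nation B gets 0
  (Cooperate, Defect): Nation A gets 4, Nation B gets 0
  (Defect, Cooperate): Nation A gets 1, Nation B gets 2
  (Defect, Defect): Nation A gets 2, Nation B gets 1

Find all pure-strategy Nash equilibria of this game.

(Cooperate, Cooperate): Nation A gets 2 ≥ 1 from Defect, and Nation B gets 0 ≥ 0 from Defect — Nash equilibrium.
(Cooperate, Defect): Nation A gets 4 ≥ 2 from Defect, and Nation B gets 0 ≥ 0 from Cooperate — Nash equilibrium.
(Defect, Cooperate): Nation A prefers Cooperate (2 > 1) — not an equilibrium.
(Defect, Defect): Nation A prefers Cooperate (4 > 2); Nation B prefers Cooperate (2 > 1) — not an equilibrium.

(Cooperate, Cooperate) and (Cooperate, Defect)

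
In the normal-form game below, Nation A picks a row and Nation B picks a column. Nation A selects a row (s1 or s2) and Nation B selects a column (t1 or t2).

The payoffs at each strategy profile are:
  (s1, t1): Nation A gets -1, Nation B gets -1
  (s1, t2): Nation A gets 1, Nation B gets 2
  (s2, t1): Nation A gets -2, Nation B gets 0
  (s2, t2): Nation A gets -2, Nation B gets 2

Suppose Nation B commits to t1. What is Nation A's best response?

Against t1, Nation A earns -1 from s1 and -2 from s2.
So s1 is the best response.

s1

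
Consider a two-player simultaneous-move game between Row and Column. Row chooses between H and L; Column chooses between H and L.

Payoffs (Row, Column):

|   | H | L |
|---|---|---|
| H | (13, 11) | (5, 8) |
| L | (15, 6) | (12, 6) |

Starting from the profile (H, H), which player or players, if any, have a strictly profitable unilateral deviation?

Row

Row at (H, H) earns 13; deviating to L yields 15 — a strict improvement.
Column earns 11; deviating to L yields 8 — not better.
Only Row has a strictly profitable deviation.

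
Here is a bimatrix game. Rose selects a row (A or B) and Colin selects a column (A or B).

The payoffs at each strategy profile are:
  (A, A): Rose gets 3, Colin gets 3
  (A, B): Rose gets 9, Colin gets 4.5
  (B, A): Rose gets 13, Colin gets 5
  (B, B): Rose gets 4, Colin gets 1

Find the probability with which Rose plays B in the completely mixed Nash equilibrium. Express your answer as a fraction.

Let r be the probability that Rose plays A. In a completely mixed equilibrium, Colin must be indifferent between A and B.
Colin's expected payoff from A is 3r + 5(1−r); from B it is 4.5r + (1−r).
Setting these equal: −2r + 5 = 3.5r + 1, so r = 8/11.
Therefore Rose plays B with probability 1 − 8/11 = 3/11.

3/11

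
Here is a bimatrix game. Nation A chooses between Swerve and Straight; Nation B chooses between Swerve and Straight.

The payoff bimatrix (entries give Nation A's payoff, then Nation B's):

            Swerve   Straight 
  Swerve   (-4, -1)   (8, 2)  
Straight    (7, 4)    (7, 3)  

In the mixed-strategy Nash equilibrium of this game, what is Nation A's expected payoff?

First find q, the probability Nation B plays Swerve, from Nation A's indifference between Swerve and Straight: −4q + 8(1−q) = 7q + 7(1−q), giving q = 1/12.
Since Nation A is indifferent in equilibrium, Nation A's expected payoff equals the payoff from either row against (1/12, 11/12). Using Swerve: −4(1/12) + 8(11/12) = 7.

7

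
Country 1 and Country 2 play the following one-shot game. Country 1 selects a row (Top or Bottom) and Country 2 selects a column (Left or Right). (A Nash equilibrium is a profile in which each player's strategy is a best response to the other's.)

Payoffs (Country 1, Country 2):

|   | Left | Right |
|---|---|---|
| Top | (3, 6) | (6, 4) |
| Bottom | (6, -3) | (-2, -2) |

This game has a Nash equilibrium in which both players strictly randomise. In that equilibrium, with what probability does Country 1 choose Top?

Let x be the probability that Country 1 plays Top. In a completely mixed equilibrium, Country 2 must be indifferent between Left and Right.
Country 2's expected payoff from Left is 6x − 3(1−x); from Right it is 4x − 2(1−x).
Setting these equal: 9x − 3 = 6x − 2, so x = 1/3.

1/3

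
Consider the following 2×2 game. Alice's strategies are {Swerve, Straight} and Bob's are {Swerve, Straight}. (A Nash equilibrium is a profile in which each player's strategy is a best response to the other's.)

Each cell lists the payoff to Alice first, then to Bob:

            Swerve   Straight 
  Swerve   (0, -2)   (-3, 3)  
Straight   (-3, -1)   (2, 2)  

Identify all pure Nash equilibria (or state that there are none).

(Swerve, Swerve): Bob prefers Straight (3 > -2) — not an equilibrium.
(Swerve, Straight): Alice prefers Straight (2 > -3) — not an equilibrium.
(Straight, Swerve): Alice prefers Swerve (0 > -3); Bob prefers Straight (2 > -1) — not an equilibrium.
(Straight, Straight): Alice gets 2 ≥ -3 from Swerve, and Bob gets 2 ≥ -1 from Swerve — Nash equilibrium.

(Straight, Straight)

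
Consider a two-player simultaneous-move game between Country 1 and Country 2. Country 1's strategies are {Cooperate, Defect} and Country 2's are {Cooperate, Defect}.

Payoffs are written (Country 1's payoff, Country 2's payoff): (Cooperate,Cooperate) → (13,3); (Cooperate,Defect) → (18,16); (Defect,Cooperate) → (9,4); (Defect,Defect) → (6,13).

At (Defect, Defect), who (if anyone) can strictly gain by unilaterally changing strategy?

Country 1 at (Defect, Defect) earns 6; deviating to Cooperate yields 18 — a strict improvement.
Country 2 earns 13; deviating to Cooperate yields 4 — not better.
Only Country 1 has a strictly profitable deviation.

Country 1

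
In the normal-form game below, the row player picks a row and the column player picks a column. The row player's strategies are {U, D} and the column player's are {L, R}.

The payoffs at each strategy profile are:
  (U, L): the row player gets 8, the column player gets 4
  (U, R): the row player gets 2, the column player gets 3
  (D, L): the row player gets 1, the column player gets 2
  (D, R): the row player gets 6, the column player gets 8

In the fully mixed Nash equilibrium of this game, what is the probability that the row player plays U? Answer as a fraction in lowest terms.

6/7

Let p be the probability that the row player plays U. In a completely mixed equilibrium, the column player must be indifferent between L and R.
The column player's expected payoff from L is 4p + 2(1−p); from R it is 3p + 8(1−p).
Setting these equal: 2p + 2 = −5p + 8, so p = 6/7.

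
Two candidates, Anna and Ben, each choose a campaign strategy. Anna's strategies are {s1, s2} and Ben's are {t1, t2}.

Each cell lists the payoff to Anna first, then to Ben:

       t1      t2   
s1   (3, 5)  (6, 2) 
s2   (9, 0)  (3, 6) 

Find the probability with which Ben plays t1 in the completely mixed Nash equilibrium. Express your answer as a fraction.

Let y be the probability that Ben plays t1. In a completely mixed equilibrium, Anna must be indifferent between s1 and s2.
Anna's expected payoff from s1 is 3y + 6(1−y); from s2 it is 9y + 3(1−y).
Setting these equal: −3y + 6 = 6y + 3, so y = 1/3.

1/3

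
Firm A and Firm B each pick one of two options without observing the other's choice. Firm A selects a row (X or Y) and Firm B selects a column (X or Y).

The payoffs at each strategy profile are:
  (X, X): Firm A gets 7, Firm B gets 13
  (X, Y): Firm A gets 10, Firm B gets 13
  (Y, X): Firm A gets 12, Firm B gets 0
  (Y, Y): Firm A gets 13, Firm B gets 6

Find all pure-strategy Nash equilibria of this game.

(Y, Y)

(X, X): Firm A prefers Y (12 > 7) — not an equilibrium.
(X, Y): Firm A prefers Y (13 > 10) — not an equilibrium.
(Y, X): Firm B prefers Y (6 > 0) — not an equilibrium.
(Y, Y): Firm A gets 13 ≥ 10 from X, and Firm B gets 6 ≥ 0 from X — Nash equilibrium.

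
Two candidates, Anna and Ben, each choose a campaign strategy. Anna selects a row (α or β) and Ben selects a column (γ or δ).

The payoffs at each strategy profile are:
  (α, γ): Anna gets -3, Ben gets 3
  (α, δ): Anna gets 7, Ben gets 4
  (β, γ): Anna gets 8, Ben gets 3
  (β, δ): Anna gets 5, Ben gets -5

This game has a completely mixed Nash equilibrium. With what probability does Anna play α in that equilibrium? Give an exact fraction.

Let r be the probability that Anna plays α. In a completely mixed equilibrium, Ben must be indifferent between γ and δ.
Ben's expected payoff from γ is 3r + 3(1−r); from δ it is 4r − 5(1−r).
Setting these equal: 3 = 9r − 5, so r = 8/9.

8/9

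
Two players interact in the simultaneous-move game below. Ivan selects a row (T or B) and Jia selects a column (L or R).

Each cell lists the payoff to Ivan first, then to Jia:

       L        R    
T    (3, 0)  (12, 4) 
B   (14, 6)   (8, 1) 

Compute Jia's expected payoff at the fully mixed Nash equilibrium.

First find p, the probability Ivan plays T, from Jia's indifference between L and R: 6(1−p) = 4p + (1−p), giving p = 5/9.
Since Jia is indifferent in equilibrium, Jia's expected payoff equals the payoff from either column against (5/9, 4/9). Using L: 6(4/9) = 8/3.

8/3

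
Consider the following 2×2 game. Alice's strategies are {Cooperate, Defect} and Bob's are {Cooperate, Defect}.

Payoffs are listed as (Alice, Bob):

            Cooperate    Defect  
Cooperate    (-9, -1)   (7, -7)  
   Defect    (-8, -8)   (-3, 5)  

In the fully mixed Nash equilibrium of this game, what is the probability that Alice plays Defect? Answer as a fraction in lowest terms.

Let x be the probability that Alice plays Cooperate. In a completely mixed equilibrium, Bob must be indifferent between Cooperate and Defect.
Bob's expected payoff from Cooperate is −x − 8(1−x); from Defect it is −7x + 5(1−x).
Setting these equal: 7x − 8 = −12x + 5, so x = 13/19.
Therefore Alice plays Defect with probability 1 − 13/19 = 6/19.

6/19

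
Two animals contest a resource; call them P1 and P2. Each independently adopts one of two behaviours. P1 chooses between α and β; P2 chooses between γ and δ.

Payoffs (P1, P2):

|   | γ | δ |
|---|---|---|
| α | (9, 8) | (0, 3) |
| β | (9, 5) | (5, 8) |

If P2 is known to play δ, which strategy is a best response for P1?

β

Against δ, P1 earns 0 from α and 5 from β.
So β is the best response.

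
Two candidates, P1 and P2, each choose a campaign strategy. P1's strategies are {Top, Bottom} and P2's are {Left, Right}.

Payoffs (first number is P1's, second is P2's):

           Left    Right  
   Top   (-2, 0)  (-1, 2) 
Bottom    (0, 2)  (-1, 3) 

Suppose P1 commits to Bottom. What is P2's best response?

Against Bottom, P2 earns 2 from Left and 3 from Right.
So Right is the best response.

Right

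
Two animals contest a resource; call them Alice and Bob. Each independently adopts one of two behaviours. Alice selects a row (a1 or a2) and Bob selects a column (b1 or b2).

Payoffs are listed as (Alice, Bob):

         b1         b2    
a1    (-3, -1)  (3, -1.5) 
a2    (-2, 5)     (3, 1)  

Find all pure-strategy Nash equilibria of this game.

(a2, b1)

(a1, b1): Alice prefers a2 (-2 > -3) — not an equilibrium.
(a1, b2): Bob prefers b1 (-1 > -1.5) — not an equilibrium.
(a2, b1): Alice gets -2 ≥ -3 from a1, and Bob gets 5 ≥ 1 from b2 — Nash equilibrium.
(a2, b2): Bob prefers b1 (5 > 1) — not an equilibrium.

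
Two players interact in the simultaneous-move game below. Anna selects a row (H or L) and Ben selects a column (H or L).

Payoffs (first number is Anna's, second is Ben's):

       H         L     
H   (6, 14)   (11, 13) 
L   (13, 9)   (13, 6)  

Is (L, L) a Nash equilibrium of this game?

No

At (L, L), Anna earns 13; switching to H would give 11, so Anna has no profitable deviation.
Ben earns 6; switching to H would give 9, so Ben would deviate.
Since at least one player can profitably deviate, this is not a Nash equilibrium.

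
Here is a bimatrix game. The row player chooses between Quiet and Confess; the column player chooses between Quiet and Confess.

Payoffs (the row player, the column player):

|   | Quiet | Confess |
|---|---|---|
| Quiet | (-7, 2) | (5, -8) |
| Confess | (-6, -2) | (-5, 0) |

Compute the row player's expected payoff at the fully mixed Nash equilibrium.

First find y, the probability the column player plays Quiet, from the row player's indifference between Quiet and Confess: −7y + 5(1−y) = −6y − 5(1−y), giving y = 10/11.
Since the row player is indifferent in equilibrium, the row player's expected payoff equals the payoff from either row against (10/11, 1/11). Using Quiet: −7(10/11) + 5(1/11) = -65/11.

-65/11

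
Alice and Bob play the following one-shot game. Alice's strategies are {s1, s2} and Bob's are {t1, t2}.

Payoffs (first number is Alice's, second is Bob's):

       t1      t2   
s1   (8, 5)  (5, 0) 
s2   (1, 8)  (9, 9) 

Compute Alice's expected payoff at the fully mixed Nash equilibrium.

67/11

First find y, the probability Bob plays t1, from Alice's indifference between s1 and s2: 8y + 5(1−y) = y + 9(1−y), giving y = 4/11.
Since Alice is indifferent in equilibrium, Alice's expected payoff equals the payoff from either row against (4/11, 7/11). Using s1: 8(4/11) + 5(7/11) = 67/11.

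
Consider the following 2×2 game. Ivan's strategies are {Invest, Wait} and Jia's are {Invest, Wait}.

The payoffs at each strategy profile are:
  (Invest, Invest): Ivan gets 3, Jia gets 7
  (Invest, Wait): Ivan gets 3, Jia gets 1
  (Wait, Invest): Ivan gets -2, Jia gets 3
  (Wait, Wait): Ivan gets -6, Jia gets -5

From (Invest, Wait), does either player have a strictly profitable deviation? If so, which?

Ivan at (Invest, Wait) earns 3; deviating to Wait yields -6 — not better.
Jia earns 1; deviating to Invest yields 7 — a strict improvement.
Only Jia has a strictly profitable deviation.

Jia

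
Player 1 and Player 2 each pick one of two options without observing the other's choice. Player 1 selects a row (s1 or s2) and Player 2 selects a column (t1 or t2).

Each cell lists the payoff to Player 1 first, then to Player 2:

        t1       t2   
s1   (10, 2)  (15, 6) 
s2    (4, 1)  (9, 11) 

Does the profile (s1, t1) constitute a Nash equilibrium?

At (s1, t1), Player 1 earns 10; switching to s2 would give 4, so Player 1 has no profitable deviation.
Player 2 earns 2; switching to t2 would give 6, so Player 2 would deviate.
Since at least one player can profitably deviate, this is not a Nash equilibrium.

No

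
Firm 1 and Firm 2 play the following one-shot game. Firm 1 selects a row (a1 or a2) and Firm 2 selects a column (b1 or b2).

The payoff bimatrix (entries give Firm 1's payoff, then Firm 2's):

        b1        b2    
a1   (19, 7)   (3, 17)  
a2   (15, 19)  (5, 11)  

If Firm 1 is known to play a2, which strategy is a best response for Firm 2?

b1

Against a2, Firm 2 earns 19 from b1 and 11 from b2.
So b1 is the best response.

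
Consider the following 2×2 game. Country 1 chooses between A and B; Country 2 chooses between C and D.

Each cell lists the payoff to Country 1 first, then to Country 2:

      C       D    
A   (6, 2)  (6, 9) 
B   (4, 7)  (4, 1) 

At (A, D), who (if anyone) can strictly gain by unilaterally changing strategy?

Neither

Country 1 at (A, D) earns 6; deviating to B yields 4 — not better.
Country 2 earns 9; deviating to C yields 2 — not better.
Neither player can strictly improve; the profile is a Nash equilibrium.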